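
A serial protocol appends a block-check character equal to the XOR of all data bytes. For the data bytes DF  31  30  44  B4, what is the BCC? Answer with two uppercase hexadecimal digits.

XOR the bytes together:
  start with 0xDF
  0xDF ⊕ 0x31 = 0xEE
  0xEE ⊕ 0x30 = 0xDE
  0xDE ⊕ 0x44 = 0x9A
  0x9A ⊕ 0xB4 = 0x2E

2E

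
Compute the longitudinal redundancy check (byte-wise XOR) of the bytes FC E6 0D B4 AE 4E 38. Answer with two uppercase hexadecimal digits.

XOR the bytes together:
  start with 0xFC
  0xFC ⊕ 0xE6 = 0x1A
  0x1A ⊕ 0x0D = 0x17
  0x17 ⊕ 0xB4 = 0xA3
  0xA3 ⊕ 0xAE = 0x0D
  0x0D ⊕ 0x4E = 0x43
  0x43 ⊕ 0x38 = 0x7B

7B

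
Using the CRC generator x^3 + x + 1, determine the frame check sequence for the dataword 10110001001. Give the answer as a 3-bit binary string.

110

Append 3 zeros: 10110001001000. Divide by 1011 (XOR where the leading bit is 1):
  pos 0: 1011 XOR 1011 = 0000
  pos 7: 1001 XOR 1011 = 0010
  pos 9: 1000 XOR 1011 = 0011
Remainder (last 3 bits) = 110. This is the CRC / FCS.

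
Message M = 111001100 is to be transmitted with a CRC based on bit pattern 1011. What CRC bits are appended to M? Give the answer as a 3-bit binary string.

011

Append 3 zeros: 111001100000. Divide by 1011 (XOR where the leading bit is 1):
  pos 0: 1110 XOR 1011 = 0101
  pos 1: 1010 XOR 1011 = 0001
  pos 4: 1110 XOR 1011 = 0101
  pos 5: 1010 XOR 1011 = 0001
  pos 8: 1000 XOR 1011 = 0011
Remainder (last 3 bits) = 011. This is the CRC / FCS.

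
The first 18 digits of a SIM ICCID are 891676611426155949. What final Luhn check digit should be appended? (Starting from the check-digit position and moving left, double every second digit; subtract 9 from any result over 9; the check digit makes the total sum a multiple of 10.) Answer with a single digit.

Partial digits right→left: 9 4 9 5 5 1 6 2 4 1 1 6 6 7 6 1 9 8
Double every second digit counting from the check-digit position (so the 1st, 3rd, 5th, ... of the partial from the right).
  doubled (with −9 where >9): 9 9 1 3 8 2 3 3 9 → sum 47
  kept as-is: 4 5 1 2 1 6 7 1 8 → sum 35
Total = 47 + 35 = 82.
Check digit = (10 − (82 mod 10)) mod 10 = 8.

8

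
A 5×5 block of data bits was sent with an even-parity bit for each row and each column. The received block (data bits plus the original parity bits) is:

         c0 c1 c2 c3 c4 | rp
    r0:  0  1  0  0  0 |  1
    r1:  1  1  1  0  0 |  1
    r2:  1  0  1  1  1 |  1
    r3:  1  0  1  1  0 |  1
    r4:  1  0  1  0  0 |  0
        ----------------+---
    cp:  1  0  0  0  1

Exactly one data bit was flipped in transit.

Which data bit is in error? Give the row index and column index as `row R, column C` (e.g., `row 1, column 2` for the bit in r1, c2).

row 2, column 0

Recompute each row's even parity and compare to rp:
  r0: data parity 1, sent rp 1 → ok
  r1: data parity 1, sent rp 1 → ok
  r2: data parity 0, sent rp 1 → mismatch
  r3: data parity 1, sent rp 1 → ok
  r4: data parity 0, sent rp 0 → ok
Recompute each column's even parity and compare to cp:
  c0: data parity 0, sent cp 1 → mismatch
  c1: data parity 0, sent cp 0 → ok
  c2: data parity 0, sent cp 0 → ok
  c3: data parity 0, sent cp 0 → ok
  c4: data parity 1, sent cp 1 → ok
Exactly one row (r2) and one column (c0) fail → the flipped bit is at their intersection.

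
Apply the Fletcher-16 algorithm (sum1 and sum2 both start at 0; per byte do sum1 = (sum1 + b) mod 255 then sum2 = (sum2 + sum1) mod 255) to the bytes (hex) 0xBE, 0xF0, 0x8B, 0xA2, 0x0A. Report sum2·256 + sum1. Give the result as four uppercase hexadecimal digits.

Running sums (mod 255):
  after byte 0 (0xBE): sum1=190, sum2=190
  after byte 1 (0xF0): sum1=175, sum2=110
  after byte 2 (0x8B): sum1=59, sum2=169
  after byte 3 (0xA2): sum1=221, sum2=135
  after byte 4 (0x0A): sum1=231, sum2=111
Checksum = sum2·256 + sum1 = 111·256 + 231 = 28647 = 0x6FE7.

6FE7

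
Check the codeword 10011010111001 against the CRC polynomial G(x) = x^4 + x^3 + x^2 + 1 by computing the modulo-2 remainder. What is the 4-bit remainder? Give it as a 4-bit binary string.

0000

Modulo-2 division of 10011010111001 by 11101:
  pos 0: 10011 XOR 11101 = 01110
  pos 1: 11100 XOR 11101 = 00001
  pos 5: 11011 XOR 11101 = 00110
  pos 7: 11010 XOR 11101 = 00111
  pos 9: 11101 XOR 11101 = 00000
Remainder = 0000 (zero — the frame passes the CRC check).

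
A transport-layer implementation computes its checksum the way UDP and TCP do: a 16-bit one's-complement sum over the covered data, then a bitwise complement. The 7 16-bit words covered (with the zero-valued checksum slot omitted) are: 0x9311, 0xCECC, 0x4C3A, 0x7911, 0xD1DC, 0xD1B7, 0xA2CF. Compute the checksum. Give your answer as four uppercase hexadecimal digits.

One's-complement addition (fold any carry out of bit 15 back into bit 0):
  0x9311 + 0xCECC = 0x161DD → wrap carry → 0x61DE
  0x61DE + 0x4C3A = 0x0AE18
  0xAE18 + 0x7911 = 0x12729 → wrap carry → 0x272A
  0x272A + 0xD1DC = 0x0F906
  0xF906 + 0xD1B7 = 0x1CABD → wrap carry → 0xCABE
  0xCABE + 0xA2CF = 0x16D8D → wrap carry → 0x6D8E
One's-complement sum = 0x6D8E.
Checksum = ~0x6D8E & 0xFFFF = 0x9271.

9271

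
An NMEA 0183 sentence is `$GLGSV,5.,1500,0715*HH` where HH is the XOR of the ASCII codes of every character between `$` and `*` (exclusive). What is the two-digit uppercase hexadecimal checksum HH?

XOR the ASCII codes of the payload characters:
  'G' = 0x47 → acc = 0x47
  'L' = 0x4C → acc = 0x0B
  'G' = 0x47 → acc = 0x4C
  'S' = 0x53 → acc = 0x1F
  'V' = 0x56 → acc = 0x49
  ',' = 0x2C → acc = 0x65
  '5' = 0x35 → acc = 0x50
  '.' = 0x2E → acc = 0x7E
  ',' = 0x2C → acc = 0x52
  '1' = 0x31 → acc = 0x63
  '5' = 0x35 → acc = 0x56
  '0' = 0x30 → acc = 0x66
  '0' = 0x30 → acc = 0x56
  ',' = 0x2C → acc = 0x7A
  '0' = 0x30 → acc = 0x4A
  '7' = 0x37 → acc = 0x7D
  '1' = 0x31 → acc = 0x4C
  '5' = 0x35 → acc = 0x79
Checksum = 0x79.

79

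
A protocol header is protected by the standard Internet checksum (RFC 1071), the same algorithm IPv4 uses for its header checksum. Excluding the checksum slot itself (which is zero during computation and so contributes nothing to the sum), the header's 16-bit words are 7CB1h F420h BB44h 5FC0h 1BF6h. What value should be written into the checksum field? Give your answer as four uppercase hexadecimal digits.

One's-complement addition (fold any carry out of bit 15 back into bit 0):
  0x7CB1 + 0xF420 = 0x170D1 → wrap carry → 0x70D2
  0x70D2 + 0xBB44 = 0x12C16 → wrap carry → 0x2C17
  0x2C17 + 0x5FC0 = 0x08BD7
  0x8BD7 + 0x1BF6 = 0x0A7CD
One's-complement sum = 0xA7CD.
Checksum = ~0xA7CD & 0xFFFF = 0x5832.

5832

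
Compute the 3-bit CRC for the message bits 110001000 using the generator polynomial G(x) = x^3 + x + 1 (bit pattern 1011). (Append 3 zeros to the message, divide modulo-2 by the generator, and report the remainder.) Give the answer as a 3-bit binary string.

000

Append 3 zeros: 110001000000. Divide by 1011 (XOR where the leading bit is 1):
  pos 0: 1100 XOR 1011 = 0111
  pos 1: 1110 XOR 1011 = 0101
  pos 2: 1011 XOR 1011 = 0000
Remainder (last 3 bits) = 000. This is the CRC / FCS.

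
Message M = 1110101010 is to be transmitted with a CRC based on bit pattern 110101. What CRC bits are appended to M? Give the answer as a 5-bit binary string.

Append 5 zeros: 111010101000000. Divide by 110101 (XOR where the leading bit is 1):
  pos 0: 111010 XOR 110101 = 001111
  pos 2: 111110 XOR 110101 = 001011
  pos 4: 101110 XOR 110101 = 011011
  pos 5: 110110 XOR 110101 = 000011
  pos 9: 110000 XOR 110101 = 000101
Remainder (last 5 bits) = 00101. This is the CRC / FCS.

00101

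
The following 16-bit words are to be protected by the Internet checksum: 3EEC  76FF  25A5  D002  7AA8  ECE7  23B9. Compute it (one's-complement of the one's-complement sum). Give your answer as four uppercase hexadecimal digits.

C922

One's-complement addition (fold any carry out of bit 15 back into bit 0):
  0x3EEC + 0x76FF = 0x0B5EB
  0xB5EB + 0x25A5 = 0x0DB90
  0xDB90 + 0xD002 = 0x1AB92 → wrap carry → 0xAB93
  0xAB93 + 0x7AA8 = 0x1263B → wrap carry → 0x263C
  0x263C + 0xECE7 = 0x11323 → wrap carry → 0x1324
  0x1324 + 0x23B9 = 0x036DD
One's-complement sum = 0x36DD.
Checksum = ~0x36DD & 0xFFFF = 0xC922.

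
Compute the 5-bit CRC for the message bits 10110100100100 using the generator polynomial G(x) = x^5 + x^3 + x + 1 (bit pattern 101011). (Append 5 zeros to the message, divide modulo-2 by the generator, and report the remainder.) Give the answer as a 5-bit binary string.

00000

Append 5 zeros: 1011010010010000000. Divide by 101011 (XOR where the leading bit is 1):
  pos 0: 101101 XOR 101011 = 000110
  pos 3: 110001 XOR 101011 = 011010
  pos 4: 110100 XOR 101011 = 011111
  pos 5: 111110 XOR 101011 = 010101
  pos 6: 101011 XOR 101011 = 000000
Remainder (last 5 bits) = 00000. This is the CRC / FCS.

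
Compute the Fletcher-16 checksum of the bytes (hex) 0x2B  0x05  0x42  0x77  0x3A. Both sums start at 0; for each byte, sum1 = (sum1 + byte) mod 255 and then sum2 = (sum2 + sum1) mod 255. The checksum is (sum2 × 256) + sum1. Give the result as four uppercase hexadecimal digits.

DB24

Running sums (mod 255):
  after byte 0 (0x2B): sum1=43, sum2=43
  after byte 1 (0x05): sum1=48, sum2=91
  after byte 2 (0x42): sum1=114, sum2=205
  after byte 3 (0x77): sum1=233, sum2=183
  after byte 4 (0x3A): sum1=36, sum2=219
Checksum = sum2·256 + sum1 = 219·256 + 36 = 56100 = 0xDB24.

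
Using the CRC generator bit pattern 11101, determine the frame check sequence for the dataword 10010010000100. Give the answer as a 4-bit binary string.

1010

Append 4 zeros: 100100100001000000. Divide by 11101 (XOR where the leading bit is 1):
  pos 0: 10010 XOR 11101 = 01111
  pos 1: 11110 XOR 11101 = 00011
  pos 4: 11100 XOR 11101 = 00001
  pos 8: 10010 XOR 11101 = 01111
  pos 9: 11110 XOR 11101 = 00011
  pos 12: 11000 XOR 11101 = 00101
Remainder (last 4 bits) = 1010. This is the CRC / FCS.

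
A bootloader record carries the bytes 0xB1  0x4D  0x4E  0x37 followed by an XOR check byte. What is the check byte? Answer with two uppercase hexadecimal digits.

XOR the bytes together:
  start with 0xB1
  0xB1 ⊕ 0x4D = 0xFC
  0xFC ⊕ 0x4E = 0xB2
  0xB2 ⊕ 0x37 = 0x85

85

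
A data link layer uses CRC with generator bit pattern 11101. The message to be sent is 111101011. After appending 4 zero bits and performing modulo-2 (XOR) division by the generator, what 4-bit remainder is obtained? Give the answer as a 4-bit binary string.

1101

Append 4 zeros: 1111010110000. Divide by 11101 (XOR where the leading bit is 1):
  pos 0: 11110 XOR 11101 = 00011
  pos 3: 11101 XOR 11101 = 00000
  pos 8: 10000 XOR 11101 = 01101
Remainder (last 4 bits) = 1101. This is the CRC / FCS.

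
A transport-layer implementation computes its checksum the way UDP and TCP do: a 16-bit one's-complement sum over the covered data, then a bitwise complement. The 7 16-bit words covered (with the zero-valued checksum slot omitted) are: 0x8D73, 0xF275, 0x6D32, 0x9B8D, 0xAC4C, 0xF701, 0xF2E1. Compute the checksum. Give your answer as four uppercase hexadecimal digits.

One's-complement addition (fold any carry out of bit 15 back into bit 0):
  0x8D73 + 0xF275 = 0x17FE8 → wrap carry → 0x7FE9
  0x7FE9 + 0x6D32 = 0x0ED1B
  0xED1B + 0x9B8D = 0x188A8 → wrap carry → 0x88A9
  0x88A9 + 0xAC4C = 0x134F5 → wrap carry → 0x34F6
  0x34F6 + 0xF701 = 0x12BF7 → wrap carry → 0x2BF8
  0x2BF8 + 0xF2E1 = 0x11ED9 → wrap carry → 0x1EDA
One's-complement sum = 0x1EDA.
Checksum = ~0x1EDA & 0xFFFF = 0xE125.

E125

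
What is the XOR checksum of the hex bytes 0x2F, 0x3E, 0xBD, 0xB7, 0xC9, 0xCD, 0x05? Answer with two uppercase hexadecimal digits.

1A

XOR the bytes together:
  start with 0x2F
  0x2F ⊕ 0x3E = 0x11
  0x11 ⊕ 0xBD = 0xAC
  0xAC ⊕ 0xB7 = 0x1B
  0x1B ⊕ 0xC9 = 0xD2
  0xD2 ⊕ 0xCD = 0x1F
  0x1F ⊕ 0x05 = 0x1A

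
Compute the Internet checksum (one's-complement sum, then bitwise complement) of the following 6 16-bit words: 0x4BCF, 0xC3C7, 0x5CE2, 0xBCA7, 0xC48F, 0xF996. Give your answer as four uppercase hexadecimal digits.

18B8

One's-complement addition (fold any carry out of bit 15 back into bit 0):
  0x4BCF + 0xC3C7 = 0x10F96 → wrap carry → 0x0F97
  0x0F97 + 0x5CE2 = 0x06C79
  0x6C79 + 0xBCA7 = 0x12920 → wrap carry → 0x2921
  0x2921 + 0xC48F = 0x0EDB0
  0xEDB0 + 0xF996 = 0x1E746 → wrap carry → 0xE747
One's-complement sum = 0xE747.
Checksum = ~0xE747 & 0xFFFF = 0x18B8.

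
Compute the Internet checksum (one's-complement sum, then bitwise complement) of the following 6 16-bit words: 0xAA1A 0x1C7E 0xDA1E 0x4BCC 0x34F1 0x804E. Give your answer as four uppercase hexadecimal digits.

5E3C

One's-complement addition (fold any carry out of bit 15 back into bit 0):
  0xAA1A + 0x1C7E = 0x0C698
  0xC698 + 0xDA1E = 0x1A0B6 → wrap carry → 0xA0B7
  0xA0B7 + 0x4BCC = 0x0EC83
  0xEC83 + 0x34F1 = 0x12174 → wrap carry → 0x2175
  0x2175 + 0x804E = 0x0A1C3
One's-complement sum = 0xA1C3.
Checksum = ~0xA1C3 & 0xFFFF = 0x5E3C.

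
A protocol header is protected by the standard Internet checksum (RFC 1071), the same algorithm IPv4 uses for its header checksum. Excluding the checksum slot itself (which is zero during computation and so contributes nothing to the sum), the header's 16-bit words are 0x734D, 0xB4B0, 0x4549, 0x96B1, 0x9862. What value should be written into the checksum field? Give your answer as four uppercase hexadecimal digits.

One's-complement addition (fold any carry out of bit 15 back into bit 0):
  0x734D + 0xB4B0 = 0x127FD → wrap carry → 0x27FE
  0x27FE + 0x4549 = 0x06D47
  0x6D47 + 0x96B1 = 0x103F8 → wrap carry → 0x03F9
  0x03F9 + 0x9862 = 0x09C5B
One's-complement sum = 0x9C5B.
Checksum = ~0x9C5B & 0xFFFF = 0x63A4.

63A4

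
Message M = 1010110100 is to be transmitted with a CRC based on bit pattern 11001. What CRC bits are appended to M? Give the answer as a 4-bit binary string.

Append 4 zeros: 10101101000000. Divide by 11001 (XOR where the leading bit is 1):
  pos 0: 10101 XOR 11001 = 01100
  pos 1: 11001 XOR 11001 = 00000
  pos 7: 10000 XOR 11001 = 01001
  pos 8: 10010 XOR 11001 = 01011
  pos 9: 10110 XOR 11001 = 01111
Remainder (last 4 bits) = 1111. This is the CRC / FCS.

1111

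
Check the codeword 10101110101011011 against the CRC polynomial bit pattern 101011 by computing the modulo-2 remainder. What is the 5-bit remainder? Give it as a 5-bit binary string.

10000

Modulo-2 division of 10101110101011011 by 101011:
  pos 0: 101011 XOR 101011 = 000000
  pos 6: 101010 XOR 101011 = 000001
  pos 11: 111011 XOR 101011 = 010000
Remainder = 10000 (nonzero — an error is detected).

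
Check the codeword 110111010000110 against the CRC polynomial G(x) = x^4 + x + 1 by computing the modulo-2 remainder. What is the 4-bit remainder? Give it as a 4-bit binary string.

Modulo-2 division of 110111010000110 by 10011:
  pos 0: 11011 XOR 10011 = 01000
  pos 1: 10001 XOR 10011 = 00010
  pos 4: 10010 XOR 10011 = 00001
  pos 8: 10001 XOR 10011 = 00010
Remainder = 1010 (nonzero — an error is detected).

1010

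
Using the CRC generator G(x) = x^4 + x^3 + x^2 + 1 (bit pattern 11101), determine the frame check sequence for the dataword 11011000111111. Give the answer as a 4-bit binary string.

0000

Append 4 zeros: 110110001111110000. Divide by 11101 (XOR where the leading bit is 1):
  pos 0: 11011 XOR 11101 = 00110
  pos 2: 11000 XOR 11101 = 00101
  pos 4: 10101 XOR 11101 = 01000
  pos 5: 10001 XOR 11101 = 01100
  pos 6: 11001 XOR 11101 = 00100
  pos 8: 10011 XOR 11101 = 01110
  pos 9: 11101 XOR 11101 = 00000
Remainder (last 4 bits) = 0000. This is the CRC / FCS.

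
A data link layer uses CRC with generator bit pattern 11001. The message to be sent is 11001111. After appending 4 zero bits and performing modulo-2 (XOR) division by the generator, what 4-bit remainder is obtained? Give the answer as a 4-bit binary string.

Append 4 zeros: 110011110000. Divide by 11001 (XOR where the leading bit is 1):
  pos 0: 11001 XOR 11001 = 00000
  pos 5: 11100 XOR 11001 = 00101
  pos 7: 10100 XOR 11001 = 01101
Remainder (last 4 bits) = 1101. This is the CRC / FCS.

1101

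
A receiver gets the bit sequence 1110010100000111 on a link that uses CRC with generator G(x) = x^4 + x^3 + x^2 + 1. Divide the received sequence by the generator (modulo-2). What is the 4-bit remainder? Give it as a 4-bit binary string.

Modulo-2 division of 1110010100000111 by 11101:
  pos 0: 11100 XOR 11101 = 00001
  pos 4: 11010 XOR 11101 = 00111
  pos 6: 11100 XOR 11101 = 00001
  pos 10: 10011 XOR 11101 = 01110
  pos 11: 11101 XOR 11101 = 00000
Remainder = 0000 (zero — the frame passes the CRC check).

0000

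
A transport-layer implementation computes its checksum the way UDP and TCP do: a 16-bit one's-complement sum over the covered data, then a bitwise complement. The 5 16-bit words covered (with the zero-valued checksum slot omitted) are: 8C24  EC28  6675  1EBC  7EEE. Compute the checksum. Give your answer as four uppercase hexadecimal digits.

8392

One's-complement addition (fold any carry out of bit 15 back into bit 0):
  0x8C24 + 0xEC28 = 0x1784C → wrap carry → 0x784D
  0x784D + 0x6675 = 0x0DEC2
  0xDEC2 + 0x1EBC = 0x0FD7E
  0xFD7E + 0x7EEE = 0x17C6C → wrap carry → 0x7C6D
One's-complement sum = 0x7C6D.
Checksum = ~0x7C6D & 0xFFFF = 0x8392.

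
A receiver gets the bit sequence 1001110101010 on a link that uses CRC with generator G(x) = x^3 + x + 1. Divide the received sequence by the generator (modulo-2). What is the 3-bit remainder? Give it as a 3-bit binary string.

Modulo-2 division of 1001110101010 by 1011:
  pos 0: 1001 XOR 1011 = 0010
  pos 2: 1011 XOR 1011 = 0000
  pos 7: 1010 XOR 1011 = 0001
Remainder = 110 (nonzero — an error is detected).

110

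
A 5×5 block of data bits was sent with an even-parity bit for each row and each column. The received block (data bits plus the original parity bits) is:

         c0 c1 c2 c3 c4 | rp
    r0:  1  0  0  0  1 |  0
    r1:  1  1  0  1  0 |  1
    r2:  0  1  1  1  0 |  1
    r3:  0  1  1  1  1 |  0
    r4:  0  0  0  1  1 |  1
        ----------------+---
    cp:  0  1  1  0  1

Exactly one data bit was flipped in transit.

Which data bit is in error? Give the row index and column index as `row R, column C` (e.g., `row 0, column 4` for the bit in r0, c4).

Recompute each row's even parity and compare to rp:
  r0: data parity 0, sent rp 0 → ok
  r1: data parity 1, sent rp 1 → ok
  r2: data parity 1, sent rp 1 → ok
  r3: data parity 0, sent rp 0 → ok
  r4: data parity 0, sent rp 1 → mismatch
Recompute each column's even parity and compare to cp:
  c0: data parity 0, sent cp 0 → ok
  c1: data parity 1, sent cp 1 → ok
  c2: data parity 0, sent cp 1 → mismatch
  c3: data parity 0, sent cp 0 → ok
  c4: data parity 1, sent cp 1 → ok
Exactly one row (r4) and one column (c2) fail → the flipped bit is at their intersection.

row 4, column 2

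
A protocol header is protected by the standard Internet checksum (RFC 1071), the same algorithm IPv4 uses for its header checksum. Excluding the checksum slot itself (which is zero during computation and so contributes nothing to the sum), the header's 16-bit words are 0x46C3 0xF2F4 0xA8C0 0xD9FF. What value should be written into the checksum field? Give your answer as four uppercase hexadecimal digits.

4387

One's-complement addition (fold any carry out of bit 15 back into bit 0):
  0x46C3 + 0xF2F4 = 0x139B7 → wrap carry → 0x39B8
  0x39B8 + 0xA8C0 = 0x0E278
  0xE278 + 0xD9FF = 0x1BC77 → wrap carry → 0xBC78
One's-complement sum = 0xBC78.
Checksum = ~0xBC78 & 0xFFFF = 0x4387.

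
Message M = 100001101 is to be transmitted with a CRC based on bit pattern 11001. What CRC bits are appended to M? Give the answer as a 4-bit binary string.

0010

Append 4 zeros: 1000011010000. Divide by 11001 (XOR where the leading bit is 1):
  pos 0: 10000 XOR 11001 = 01001
  pos 1: 10011 XOR 11001 = 01010
  pos 2: 10101 XOR 11001 = 01100
  pos 3: 11000 XOR 11001 = 00001
  pos 7: 11000 XOR 11001 = 00001
Remainder (last 4 bits) = 0010. This is the CRC / FCS.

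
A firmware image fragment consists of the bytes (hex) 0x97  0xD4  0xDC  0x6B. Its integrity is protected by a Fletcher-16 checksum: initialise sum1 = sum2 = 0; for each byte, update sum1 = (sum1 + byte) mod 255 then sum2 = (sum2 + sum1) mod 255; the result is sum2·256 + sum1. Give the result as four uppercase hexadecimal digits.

02B4

Running sums (mod 255):
  after byte 0 (0x97): sum1=151, sum2=151
  after byte 1 (0xD4): sum1=108, sum2=4
  after byte 2 (0xDC): sum1=73, sum2=77
  after byte 3 (0x6B): sum1=180, sum2=2
Checksum = sum2·256 + sum1 = 2·256 + 180 = 692 = 0x02B4.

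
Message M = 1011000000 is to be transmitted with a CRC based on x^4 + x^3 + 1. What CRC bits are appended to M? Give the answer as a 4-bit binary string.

Append 4 zeros: 10110000000000. Divide by 11001 (XOR where the leading bit is 1):
  pos 0: 10110 XOR 11001 = 01111
  pos 1: 11110 XOR 11001 = 00111
  pos 3: 11100 XOR 11001 = 00101
  pos 5: 10100 XOR 11001 = 01101
  pos 6: 11010 XOR 11001 = 00011
  pos 9: 11000 XOR 11001 = 00001
Remainder (last 4 bits) = 0001. This is the CRC / FCS.

0001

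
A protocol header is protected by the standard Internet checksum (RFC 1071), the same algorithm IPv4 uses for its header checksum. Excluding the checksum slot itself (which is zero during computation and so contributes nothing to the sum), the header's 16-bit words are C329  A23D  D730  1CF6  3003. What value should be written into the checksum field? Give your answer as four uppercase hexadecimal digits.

766E

One's-complement addition (fold any carry out of bit 15 back into bit 0):
  0xC329 + 0xA23D = 0x16566 → wrap carry → 0x6567
  0x6567 + 0xD730 = 0x13C97 → wrap carry → 0x3C98
  0x3C98 + 0x1CF6 = 0x0598E
  0x598E + 0x3003 = 0x08991
One's-complement sum = 0x8991.
Checksum = ~0x8991 & 0xFFFF = 0x766E.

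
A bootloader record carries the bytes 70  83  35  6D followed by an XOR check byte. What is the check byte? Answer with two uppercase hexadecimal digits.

XOR the bytes together:
  start with 0x70
  0x70 ⊕ 0x83 = 0xF3
  0xF3 ⊕ 0x35 = 0xC6
  0xC6 ⊕ 0x6D = 0xAB

AB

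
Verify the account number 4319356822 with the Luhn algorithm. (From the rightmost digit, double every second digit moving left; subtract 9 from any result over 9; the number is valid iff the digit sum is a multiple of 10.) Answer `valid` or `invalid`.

From the right, keep odd positions and double even positions (subtract 9 from any doubled value over 9):
  doubled (positions 2,4,...): 4 3 6 2 8 → sum 23
  kept (positions 1,3,...): 2 8 5 9 3 → sum 27
Total = 50.
50 mod 10 = 0, so the number is valid.

valid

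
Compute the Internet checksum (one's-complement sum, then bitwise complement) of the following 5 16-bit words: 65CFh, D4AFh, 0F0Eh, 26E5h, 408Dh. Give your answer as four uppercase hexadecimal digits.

One's-complement addition (fold any carry out of bit 15 back into bit 0):
  0x65CF + 0xD4AF = 0x13A7E → wrap carry → 0x3A7F
  0x3A7F + 0x0F0E = 0x0498D
  0x498D + 0x26E5 = 0x07072
  0x7072 + 0x408D = 0x0B0FF
One's-complement sum = 0xB0FF.
Checksum = ~0xB0FF & 0xFFFF = 0x4F00.

4F00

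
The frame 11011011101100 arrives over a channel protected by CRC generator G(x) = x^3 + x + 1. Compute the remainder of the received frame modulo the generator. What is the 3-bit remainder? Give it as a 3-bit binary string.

001

Modulo-2 division of 11011011101100 by 1011:
  pos 0: 1101 XOR 1011 = 0110
  pos 1: 1101 XOR 1011 = 0110
  pos 2: 1100 XOR 1011 = 0111
  pos 3: 1111 XOR 1011 = 0100
  pos 4: 1001 XOR 1011 = 0010
  pos 6: 1010 XOR 1011 = 0001
  pos 9: 1110 XOR 1011 = 0101
  pos 10: 1010 XOR 1011 = 0001
Remainder = 001 (nonzero — an error is detected).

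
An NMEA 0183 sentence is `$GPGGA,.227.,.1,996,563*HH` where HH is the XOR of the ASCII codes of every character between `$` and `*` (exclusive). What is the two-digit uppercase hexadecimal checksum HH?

XOR the ASCII codes of the payload characters:
  'G' = 0x47 → acc = 0x47
  'P' = 0x50 → acc = 0x17
  'G' = 0x47 → acc = 0x50
  'G' = 0x47 → acc = 0x17
  'A' = 0x41 → acc = 0x56
  ',' = 0x2C → acc = 0x7A
  '.' = 0x2E → acc = 0x54
  '2' = 0x32 → acc = 0x66
  '2' = 0x32 → acc = 0x54
  '7' = 0x37 → acc = 0x63
  '.' = 0x2E → acc = 0x4D
  ',' = 0x2C → acc = 0x61
  '.' = 0x2E → acc = 0x4F
  '1' = 0x31 → acc = 0x7E
  ',' = 0x2C → acc = 0x52
  '9' = 0x39 → acc = 0x6B
  '9' = 0x39 → acc = 0x52
  '6' = 0x36 → acc = 0x64
  ',' = 0x2C → acc = 0x48
  '5' = 0x35 → acc = 0x7D
  '6' = 0x36 → acc = 0x4B
  '3' = 0x33 → acc = 0x78
Checksum = 0x78.

78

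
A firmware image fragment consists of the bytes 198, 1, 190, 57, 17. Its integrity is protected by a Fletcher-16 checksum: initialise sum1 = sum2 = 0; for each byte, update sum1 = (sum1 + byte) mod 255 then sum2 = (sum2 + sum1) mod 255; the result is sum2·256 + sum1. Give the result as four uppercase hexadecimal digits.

A5D0

Running sums (mod 255):
  after byte 0 (198): sum1=198, sum2=198
  after byte 1 (1): sum1=199, sum2=142
  after byte 2 (190): sum1=134, sum2=21
  after byte 3 (57): sum1=191, sum2=212
  after byte 4 (17): sum1=208, sum2=165
Checksum = sum2·256 + sum1 = 165·256 + 208 = 42448 = 0xA5D0.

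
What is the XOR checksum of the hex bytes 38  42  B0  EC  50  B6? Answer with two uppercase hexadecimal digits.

C0

XOR the bytes together:
  start with 0x38
  0x38 ⊕ 0x42 = 0x7A
  0x7A ⊕ 0xB0 = 0xCA
  0xCA ⊕ 0xEC = 0x26
  0x26 ⊕ 0x50 = 0x76
  0x76 ⊕ 0xB6 = 0xC0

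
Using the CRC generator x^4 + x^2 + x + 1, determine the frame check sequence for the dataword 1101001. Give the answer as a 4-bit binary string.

1010

Append 4 zeros: 11010010000. Divide by 10111 (XOR where the leading bit is 1):
  pos 0: 11010 XOR 10111 = 01101
  pos 1: 11010 XOR 10111 = 01101
  pos 2: 11011 XOR 10111 = 01100
  pos 3: 11000 XOR 10111 = 01111
  pos 4: 11110 XOR 10111 = 01001
  pos 5: 10010 XOR 10111 = 00101
Remainder (last 4 bits) = 1010. This is the CRC / FCS.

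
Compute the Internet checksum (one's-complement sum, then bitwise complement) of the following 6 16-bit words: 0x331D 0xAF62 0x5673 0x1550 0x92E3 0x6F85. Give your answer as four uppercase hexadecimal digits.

One's-complement addition (fold any carry out of bit 15 back into bit 0):
  0x331D + 0xAF62 = 0x0E27F
  0xE27F + 0x5673 = 0x138F2 → wrap carry → 0x38F3
  0x38F3 + 0x1550 = 0x04E43
  0x4E43 + 0x92E3 = 0x0E126
  0xE126 + 0x6F85 = 0x150AB → wrap carry → 0x50AC
One's-complement sum = 0x50AC.
Checksum = ~0x50AC & 0xFFFF = 0xAF53.

AF53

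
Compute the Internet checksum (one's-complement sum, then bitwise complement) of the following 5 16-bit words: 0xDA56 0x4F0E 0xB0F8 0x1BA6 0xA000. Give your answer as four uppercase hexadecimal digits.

One's-complement addition (fold any carry out of bit 15 back into bit 0):
  0xDA56 + 0x4F0E = 0x12964 → wrap carry → 0x2965
  0x2965 + 0xB0F8 = 0x0DA5D
  0xDA5D + 0x1BA6 = 0x0F603
  0xF603 + 0xA000 = 0x19603 → wrap carry → 0x9604
One's-complement sum = 0x9604.
Checksum = ~0x9604 & 0xFFFF = 0x69FB.

69FB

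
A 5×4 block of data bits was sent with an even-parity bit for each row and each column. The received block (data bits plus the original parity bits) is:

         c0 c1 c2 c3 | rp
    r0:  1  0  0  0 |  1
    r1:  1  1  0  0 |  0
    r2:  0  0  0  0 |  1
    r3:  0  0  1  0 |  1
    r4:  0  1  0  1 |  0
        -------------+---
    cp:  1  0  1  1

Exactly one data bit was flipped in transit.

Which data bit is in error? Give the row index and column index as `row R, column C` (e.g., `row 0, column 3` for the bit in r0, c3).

Recompute each row's even parity and compare to rp:
  r0: data parity 1, sent rp 1 → ok
  r1: data parity 0, sent rp 0 → ok
  r2: data parity 0, sent rp 1 → mismatch
  r3: data parity 1, sent rp 1 → ok
  r4: data parity 0, sent rp 0 → ok
Recompute each column's even parity and compare to cp:
  c0: data parity 0, sent cp 1 → mismatch
  c1: data parity 0, sent cp 0 → ok
  c2: data parity 1, sent cp 1 → ok
  c3: data parity 1, sent cp 1 → ok
Exactly one row (r2) and one column (c0) fail → the flipped bit is at their intersection.

row 2, column 0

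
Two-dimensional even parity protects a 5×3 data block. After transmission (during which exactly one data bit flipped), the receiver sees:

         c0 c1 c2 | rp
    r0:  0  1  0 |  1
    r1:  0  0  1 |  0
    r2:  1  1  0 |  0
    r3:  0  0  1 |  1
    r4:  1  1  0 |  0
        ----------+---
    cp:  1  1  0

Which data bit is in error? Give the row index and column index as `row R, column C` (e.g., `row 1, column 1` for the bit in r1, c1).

Recompute each row's even parity and compare to rp:
  r0: data parity 1, sent rp 1 → ok
  r1: data parity 1, sent rp 0 → mismatch
  r2: data parity 0, sent rp 0 → ok
  r3: data parity 1, sent rp 1 → ok
  r4: data parity 0, sent rp 0 → ok
Recompute each column's even parity and compare to cp:
  c0: data parity 0, sent cp 1 → mismatch
  c1: data parity 1, sent cp 1 → ok
  c2: data parity 0, sent cp 0 → ok
Exactly one row (r1) and one column (c0) fail → the flipped bit is at their intersection.

row 1, column 0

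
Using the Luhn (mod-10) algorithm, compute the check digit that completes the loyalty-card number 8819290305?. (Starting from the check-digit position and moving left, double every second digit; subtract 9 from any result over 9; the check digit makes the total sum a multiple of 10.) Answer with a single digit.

7

Partial digits right→left: 5 0 3 0 9 2 9 1 8 8
Double every second digit counting from the check-digit position (so the 1st, 3rd, 5th, ... of the partial from the right).
  doubled (with −9 where >9): 1 6 9 9 7 → sum 32
  kept as-is: 0 0 2 1 8 → sum 11
Total = 32 + 11 = 43.
Check digit = (10 − (43 mod 10)) mod 10 = 7.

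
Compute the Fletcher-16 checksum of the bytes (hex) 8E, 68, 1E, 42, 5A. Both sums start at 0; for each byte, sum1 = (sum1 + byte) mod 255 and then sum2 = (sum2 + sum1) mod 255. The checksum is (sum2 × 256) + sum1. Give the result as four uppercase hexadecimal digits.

Running sums (mod 255):
  after byte 0 (8E): sum1=142, sum2=142
  after byte 1 (68): sum1=246, sum2=133
  after byte 2 (1E): sum1=21, sum2=154
  after byte 3 (42): sum1=87, sum2=241
  after byte 4 (5A): sum1=177, sum2=163
Checksum = sum2·256 + sum1 = 163·256 + 177 = 41905 = 0xA3B1.

A3B1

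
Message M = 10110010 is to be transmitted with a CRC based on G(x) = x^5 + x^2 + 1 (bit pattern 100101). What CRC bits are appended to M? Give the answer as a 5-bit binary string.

01111

Append 5 zeros: 1011001000000. Divide by 100101 (XOR where the leading bit is 1):
  pos 0: 101100 XOR 100101 = 001001
  pos 2: 100110 XOR 100101 = 000011
  pos 6: 110000 XOR 100101 = 010101
  pos 7: 101010 XOR 100101 = 001111
Remainder (last 5 bits) = 01111. This is the CRC / FCS.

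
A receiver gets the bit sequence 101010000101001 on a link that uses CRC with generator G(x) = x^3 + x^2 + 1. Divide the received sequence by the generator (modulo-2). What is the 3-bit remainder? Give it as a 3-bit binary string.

000

Modulo-2 division of 101010000101001 by 1101:
  pos 0: 1010 XOR 1101 = 0111
  pos 1: 1111 XOR 1101 = 0010
  pos 3: 1000 XOR 1101 = 0101
  pos 4: 1010 XOR 1101 = 0111
  pos 5: 1110 XOR 1101 = 0011
  pos 7: 1110 XOR 1101 = 0011
  pos 9: 1110 XOR 1101 = 0011
  pos 11: 1101 XOR 1101 = 0000
Remainder = 000 (zero — the frame passes the CRC check).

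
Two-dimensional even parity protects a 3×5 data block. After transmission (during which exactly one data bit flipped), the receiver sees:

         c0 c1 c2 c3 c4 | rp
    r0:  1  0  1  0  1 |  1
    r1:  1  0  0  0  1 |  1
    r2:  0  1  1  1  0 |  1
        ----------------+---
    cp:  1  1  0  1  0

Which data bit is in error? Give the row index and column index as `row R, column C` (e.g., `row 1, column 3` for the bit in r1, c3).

Recompute each row's even parity and compare to rp:
  r0: data parity 1, sent rp 1 → ok
  r1: data parity 0, sent rp 1 → mismatch
  r2: data parity 1, sent rp 1 → ok
Recompute each column's even parity and compare to cp:
  c0: data parity 0, sent cp 1 → mismatch
  c1: data parity 1, sent cp 1 → ok
  c2: data parity 0, sent cp 0 → ok
  c3: data parity 1, sent cp 1 → ok
  c4: data parity 0, sent cp 0 → ok
Exactly one row (r1) and one column (c0) fail → the flipped bit is at their intersection.

row 1, column 0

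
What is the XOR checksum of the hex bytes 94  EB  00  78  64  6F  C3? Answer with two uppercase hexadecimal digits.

CF

XOR the bytes together:
  start with 0x94
  0x94 ⊕ 0xEB = 0x7F
  0x7F ⊕ 0x00 = 0x7F
  0x7F ⊕ 0x78 = 0x07
  0x07 ⊕ 0x64 = 0x63
  0x63 ⊕ 0x6F = 0x0C
  0x0C ⊕ 0xC3 = 0xCF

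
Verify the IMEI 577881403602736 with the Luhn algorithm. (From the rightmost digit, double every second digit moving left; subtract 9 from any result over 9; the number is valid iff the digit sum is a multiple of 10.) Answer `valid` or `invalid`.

invalid

From the right, keep odd positions and double even positions (subtract 9 from any doubled value over 9):
  doubled (positions 2,4,...): 6 4 3 0 2 7 5 → sum 27
  kept (positions 1,3,...): 6 7 0 3 4 8 7 5 → sum 40
Total = 67.
67 mod 10 = 7, so the number is invalid.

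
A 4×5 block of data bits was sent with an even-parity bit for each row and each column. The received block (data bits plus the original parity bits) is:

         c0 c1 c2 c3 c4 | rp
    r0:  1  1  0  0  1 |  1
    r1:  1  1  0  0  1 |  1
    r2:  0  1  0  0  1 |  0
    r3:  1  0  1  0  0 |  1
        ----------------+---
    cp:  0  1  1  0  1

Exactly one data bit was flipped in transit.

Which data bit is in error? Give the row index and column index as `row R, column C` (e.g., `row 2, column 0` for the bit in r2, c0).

row 3, column 0

Recompute each row's even parity and compare to rp:
  r0: data parity 1, sent rp 1 → ok
  r1: data parity 1, sent rp 1 → ok
  r2: data parity 0, sent rp 0 → ok
  r3: data parity 0, sent rp 1 → mismatch
Recompute each column's even parity and compare to cp:
  c0: data parity 1, sent cp 0 → mismatch
  c1: data parity 1, sent cp 1 → ok
  c2: data parity 1, sent cp 1 → ok
  c3: data parity 0, sent cp 0 → ok
  c4: data parity 1, sent cp 1 → ok
Exactly one row (r3) and one column (c0) fail → the flipped bit is at their intersection.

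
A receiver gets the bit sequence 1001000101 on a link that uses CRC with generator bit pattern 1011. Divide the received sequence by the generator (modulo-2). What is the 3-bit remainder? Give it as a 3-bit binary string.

Modulo-2 division of 1001000101 by 1011:
  pos 0: 1001 XOR 1011 = 0010
  pos 2: 1000 XOR 1011 = 0011
  pos 4: 1101 XOR 1011 = 0110
  pos 5: 1100 XOR 1011 = 0111
  pos 6: 1111 XOR 1011 = 0100
Remainder = 100 (nonzero — an error is detected).

100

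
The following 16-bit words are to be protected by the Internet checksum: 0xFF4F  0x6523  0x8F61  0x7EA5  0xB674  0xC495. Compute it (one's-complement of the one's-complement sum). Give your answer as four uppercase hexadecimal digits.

127B

One's-complement addition (fold any carry out of bit 15 back into bit 0):
  0xFF4F + 0x6523 = 0x16472 → wrap carry → 0x6473
  0x6473 + 0x8F61 = 0x0F3D4
  0xF3D4 + 0x7EA5 = 0x17279 → wrap carry → 0x727A
  0x727A + 0xB674 = 0x128EE → wrap carry → 0x28EF
  0x28EF + 0xC495 = 0x0ED84
One's-complement sum = 0xED84.
Checksum = ~0xED84 & 0xFFFF = 0x127B.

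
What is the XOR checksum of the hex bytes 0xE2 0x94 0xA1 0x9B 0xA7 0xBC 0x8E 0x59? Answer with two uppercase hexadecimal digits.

XOR the bytes together:
  start with 0xE2
  0xE2 ⊕ 0x94 = 0x76
  0x76 ⊕ 0xA1 = 0xD7
  0xD7 ⊕ 0x9B = 0x4C
  0x4C ⊕ 0xA7 = 0xEB
  0xEB ⊕ 0xBC = 0x57
  0x57 ⊕ 0x8E = 0xD9
  0xD9 ⊕ 0x59 = 0x80

80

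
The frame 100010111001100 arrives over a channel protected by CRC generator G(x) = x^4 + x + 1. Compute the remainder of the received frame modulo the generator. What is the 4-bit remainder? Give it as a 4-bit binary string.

0000

Modulo-2 division of 100010111001100 by 10011:
  pos 0: 10001 XOR 10011 = 00010
  pos 3: 10011 XOR 10011 = 00000
  pos 8: 10011 XOR 10011 = 00000
Remainder = 0000 (zero — the frame passes the CRC check).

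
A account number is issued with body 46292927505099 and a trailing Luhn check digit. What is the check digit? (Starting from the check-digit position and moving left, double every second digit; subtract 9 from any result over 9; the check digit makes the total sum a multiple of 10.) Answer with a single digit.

6

Partial digits right→left: 9 9 0 5 0 5 7 2 9 2 9 2 6 4
Double every second digit counting from the check-digit position (so the 1st, 3rd, 5th, ... of the partial from the right).
  doubled (with −9 where >9): 9 0 0 5 9 9 3 → sum 35
  kept as-is: 9 5 5 2 2 2 4 → sum 29
Total = 35 + 29 = 64.
Check digit = (10 − (64 mod 10)) mod 10 = 6.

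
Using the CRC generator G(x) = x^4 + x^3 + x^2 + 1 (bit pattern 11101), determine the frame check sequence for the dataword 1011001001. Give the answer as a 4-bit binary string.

Append 4 zeros: 10110010010000. Divide by 11101 (XOR where the leading bit is 1):
  pos 0: 10110 XOR 11101 = 01011
  pos 1: 10110 XOR 11101 = 01011
  pos 2: 10111 XOR 11101 = 01010
  pos 3: 10100 XOR 11101 = 01001
  pos 4: 10010 XOR 11101 = 01111
  pos 5: 11111 XOR 11101 = 00010
  pos 8: 10000 XOR 11101 = 01101
  pos 9: 11010 XOR 11101 = 00111
Remainder (last 4 bits) = 0111. This is the CRC / FCS.

0111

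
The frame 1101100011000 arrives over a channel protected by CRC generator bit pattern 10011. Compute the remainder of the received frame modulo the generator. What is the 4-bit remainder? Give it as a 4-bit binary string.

Modulo-2 division of 1101100011000 by 10011:
  pos 0: 11011 XOR 10011 = 01000
  pos 1: 10000 XOR 10011 = 00011
  pos 4: 11001 XOR 10011 = 01010
  pos 5: 10101 XOR 10011 = 00110
  pos 7: 11000 XOR 10011 = 01011
  pos 8: 10110 XOR 10011 = 00101
Remainder = 0101 (nonzero — an error is detected).

0101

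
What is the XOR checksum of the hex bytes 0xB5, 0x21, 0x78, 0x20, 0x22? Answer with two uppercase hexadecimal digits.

EE

XOR the bytes together:
  start with 0xB5
  0xB5 ⊕ 0x21 = 0x94
  0x94 ⊕ 0x78 = 0xEC
  0xEC ⊕ 0x20 = 0xCC
  0xCC ⊕ 0x22 = 0xEE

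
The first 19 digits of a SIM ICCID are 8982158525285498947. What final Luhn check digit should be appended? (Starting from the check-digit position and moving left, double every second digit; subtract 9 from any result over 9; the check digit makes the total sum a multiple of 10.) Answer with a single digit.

5

Partial digits right→left: 7 4 9 8 9 4 5 8 2 5 2 5 8 5 1 2 8 9 8
Double every second digit counting from the check-digit position (so the 1st, 3rd, 5th, ... of the partial from the right).
  doubled (with −9 where >9): 5 9 9 1 4 4 7 2 7 7 → sum 55
  kept as-is: 4 8 4 8 5 5 5 2 9 → sum 50
Total = 55 + 50 = 105.
Check digit = (10 − (105 mod 10)) mod 10 = 5.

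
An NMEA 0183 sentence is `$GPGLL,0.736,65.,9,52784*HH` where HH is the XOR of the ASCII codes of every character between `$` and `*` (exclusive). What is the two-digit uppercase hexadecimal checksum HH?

XOR the ASCII codes of the payload characters:
  'G' = 0x47 → acc = 0x47
  'P' = 0x50 → acc = 0x17
  'G' = 0x47 → acc = 0x50
  'L' = 0x4C → acc = 0x1C
  'L' = 0x4C → acc = 0x50
  ',' = 0x2C → acc = 0x7C
  '0' = 0x30 → acc = 0x4C
  '.' = 0x2E → acc = 0x62
  '7' = 0x37 → acc = 0x55
  '3' = 0x33 → acc = 0x66
  '6' = 0x36 → acc = 0x50
  ',' = 0x2C → acc = 0x7C
  '6' = 0x36 → acc = 0x4A
  '5' = 0x35 → acc = 0x7F
  '.' = 0x2E → acc = 0x51
  ',' = 0x2C → acc = 0x7D
  '9' = 0x39 → acc = 0x44
  ',' = 0x2C → acc = 0x68
  '5' = 0x35 → acc = 0x5D
  '2' = 0x32 → acc = 0x6F
  '7' = 0x37 → acc = 0x58
  '8' = 0x38 → acc = 0x60
  '4' = 0x34 → acc = 0x54
Checksum = 0x54.

54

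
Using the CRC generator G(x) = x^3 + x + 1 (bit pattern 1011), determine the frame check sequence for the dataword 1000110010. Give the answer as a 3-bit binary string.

Append 3 zeros: 1000110010000. Divide by 1011 (XOR where the leading bit is 1):
  pos 0: 1000 XOR 1011 = 0011
  pos 2: 1111 XOR 1011 = 0100
  pos 3: 1000 XOR 1011 = 0011
  pos 5: 1101 XOR 1011 = 0110
  pos 6: 1100 XOR 1011 = 0111
  pos 7: 1110 XOR 1011 = 0101
  pos 8: 1010 XOR 1011 = 0001
Remainder (last 3 bits) = 010. This is the CRC / FCS.

010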